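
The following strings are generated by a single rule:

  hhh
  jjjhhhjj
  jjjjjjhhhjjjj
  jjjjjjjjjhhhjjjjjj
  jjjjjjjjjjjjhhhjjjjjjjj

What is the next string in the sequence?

Every step adds jjj to the front and jj to the end of the previous string.
Applying this once more to jjjjjjjjjjjjhhhjjjjjjjj:

jjjjjjjjjjjjjjjhhhjjjjjjjjjj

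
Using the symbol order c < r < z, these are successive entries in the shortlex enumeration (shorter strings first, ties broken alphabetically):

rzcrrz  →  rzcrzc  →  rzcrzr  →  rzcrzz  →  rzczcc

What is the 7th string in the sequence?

rzczcz

Advancing 2 positions from rzczcc through rzczcc → rzczcr reaches term 7.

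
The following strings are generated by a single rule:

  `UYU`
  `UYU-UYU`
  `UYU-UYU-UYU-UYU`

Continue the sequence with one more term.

UYU-UYU-UYU-UYU-UYU-UYU-UYU-UYU

Each string is two copies of the previous one joined by '-'.
One more doubling of UYU-UYU-UYU-UYU gives the answer.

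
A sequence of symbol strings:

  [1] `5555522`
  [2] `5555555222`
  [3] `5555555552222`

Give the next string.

Term n consists of 2n+1 5's, followed by n 2's, where the shown terms are n = 2, 3, 4.
For the next term, n = 5, so the run lengths are 11, 5.

5555555555522222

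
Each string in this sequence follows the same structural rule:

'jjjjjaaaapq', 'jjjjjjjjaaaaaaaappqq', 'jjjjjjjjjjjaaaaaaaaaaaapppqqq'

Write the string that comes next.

The n-th term is 3n+2 j's then 4n a's then n p's then n q's (n = 1, 2, …).
For the next term, n = 4, so the run lengths are 14, 16, 4, 4.

jjjjjjjjjjjjjjaaaaaaaaaaaaaaaappppqqqq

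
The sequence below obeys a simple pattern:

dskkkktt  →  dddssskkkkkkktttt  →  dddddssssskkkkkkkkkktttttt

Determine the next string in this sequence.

dddddddssssssskkkkkkkkkkkkktttttttt

The n-th term is 2n-1 d's then 2n-1 s's then 3n+1 k's then 2n t's (n = 1, 2, …).
At n = 4 the blocks have lengths 7, 7, 13, 8.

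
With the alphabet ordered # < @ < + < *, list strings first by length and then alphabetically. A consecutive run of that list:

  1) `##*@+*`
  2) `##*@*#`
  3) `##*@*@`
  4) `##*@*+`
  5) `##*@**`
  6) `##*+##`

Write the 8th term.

##*+#+

Stepping forward 2 times from ##*+##: ##*+## → ##*+#@, then the target.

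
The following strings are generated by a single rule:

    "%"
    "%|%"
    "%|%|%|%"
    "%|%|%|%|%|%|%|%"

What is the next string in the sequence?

Every step duplicates the string with '|' between the halves.
So the next term is two copies of %|%|%|%|%|%|%|% with '|' between the halves.

%|%|%|%|%|%|%|%|%|%|%|%|%|%|%|%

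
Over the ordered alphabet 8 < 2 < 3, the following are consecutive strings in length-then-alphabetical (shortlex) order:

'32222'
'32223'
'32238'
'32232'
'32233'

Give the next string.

32388

The successor of 32233 increments the rightmost position that isn't already 3 and resets every position after it to 8.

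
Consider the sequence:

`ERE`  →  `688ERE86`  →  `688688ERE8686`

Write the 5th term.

s(k+1) = 688·s(k)·86, so each term gains 688 as a prefix and 86 as a suffix.
From 688688ERE8686, 2 further steps: 688688ERE8686 → 688688688ERE868686 → (answer).

688688688688ERE86868686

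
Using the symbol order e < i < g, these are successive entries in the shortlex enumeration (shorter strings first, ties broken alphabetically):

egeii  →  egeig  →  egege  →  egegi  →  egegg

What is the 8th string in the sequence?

Stepping forward 3 times from egegg: egegg → egiee → egiei, then the target.

egieg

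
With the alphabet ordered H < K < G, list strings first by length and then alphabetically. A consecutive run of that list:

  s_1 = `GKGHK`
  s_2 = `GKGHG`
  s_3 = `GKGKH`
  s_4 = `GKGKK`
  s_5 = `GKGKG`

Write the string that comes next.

GKGGH

Find the rightmost character of GKGKG below G, bump it to the next letter, and reset everything to its right to H.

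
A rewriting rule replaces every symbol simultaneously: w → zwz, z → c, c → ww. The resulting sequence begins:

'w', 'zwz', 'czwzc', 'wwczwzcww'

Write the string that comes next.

zwzzwzwwczwzcwwzwzzwz

Expanding wwczwzcww: w→zwz, w→zwz, c→ww, z→c, w→zwz, z→c, c→ww, w→zwz, w→zwz. Concatenated: zwz zwz ww c zwz c ww zwz zwz.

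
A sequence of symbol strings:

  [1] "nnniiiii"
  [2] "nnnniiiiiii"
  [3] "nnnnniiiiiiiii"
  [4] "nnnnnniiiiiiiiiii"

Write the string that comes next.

nnnnnnniiiiiiiiiiiii

The n-th term is n n's then 2n-1 i's, where the shown terms are n = 3, 4, 5, 6.
At n = 7 the blocks have lengths 7, 13.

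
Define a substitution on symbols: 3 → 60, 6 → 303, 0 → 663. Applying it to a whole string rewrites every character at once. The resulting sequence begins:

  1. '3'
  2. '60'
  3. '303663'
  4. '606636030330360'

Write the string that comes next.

Replace each of the 15 characters of 606636030330360 in place — 303 663 303 303 60 303 663 60 663 60 60 663 60 303 663 — and concatenate.

3036633033036030366360663606066360303663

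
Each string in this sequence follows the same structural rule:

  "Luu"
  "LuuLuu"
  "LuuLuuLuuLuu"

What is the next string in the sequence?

Each string is two copies of the previous one concatenated.
Doubling LuuLuuLuuLuu:

LuuLuuLuuLuuLuuLuuLuuLuu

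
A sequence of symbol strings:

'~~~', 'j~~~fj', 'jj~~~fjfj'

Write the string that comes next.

Each term wraps the previous one in j on the left and fj on the right.
Applying this once more to jj~~~fjfj:

jjj~~~fjfjfj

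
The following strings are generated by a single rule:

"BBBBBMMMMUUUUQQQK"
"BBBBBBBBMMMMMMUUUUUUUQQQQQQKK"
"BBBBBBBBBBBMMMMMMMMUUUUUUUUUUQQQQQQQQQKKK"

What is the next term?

Reading off run lengths: B runs 5, 8, 11; M runs 4, 6, 8; U runs 4, 7, 10; Q runs 3, 6, 9; K runs 1, 2, 3 — each is linear in n (n = 1, 2, …).
Setting n = 4 gives 14, 10, 13, 12, 4 characters in each block.

BBBBBBBBBBBBBBMMMMMMMMMMUUUUUUUUUUUUUQQQQQQQQQQQQKKKK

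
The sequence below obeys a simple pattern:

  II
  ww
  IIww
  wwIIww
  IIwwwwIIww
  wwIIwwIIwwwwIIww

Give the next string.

Each term (from the third on) is the two preceding terms concatenated in order: term 3 = II·ww = IIww.
The next term joins IIwwwwIIww and wwIIwwIIwwwwIIww.

IIwwwwIIwwwwIIwwIIwwwwIIww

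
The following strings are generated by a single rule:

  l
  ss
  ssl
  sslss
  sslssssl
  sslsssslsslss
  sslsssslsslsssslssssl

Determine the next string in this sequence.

This is a Fibonacci-style word recurrence s(k) = s(k−1)·s(k−2): e.g. ss·l = ssl.
The next term joins sslsssslsslsssslssssl and sslsssslsslss.

sslsssslsslsssslsssslsslsssslsslss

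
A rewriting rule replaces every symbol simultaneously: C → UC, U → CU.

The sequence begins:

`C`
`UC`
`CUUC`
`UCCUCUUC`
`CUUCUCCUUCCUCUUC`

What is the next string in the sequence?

Replace each of the 16 characters of CUUCUCCUUCCUCUUC in place — UC CU CU UC CU UC UC CU CU UC UC CU UC CU CU UC — and concatenate.

UCCUCUUCCUUCUCCUCUUCUCCUUCCUCUUC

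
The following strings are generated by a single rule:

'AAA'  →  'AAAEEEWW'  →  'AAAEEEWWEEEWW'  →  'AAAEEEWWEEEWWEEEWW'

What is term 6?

Each term is the previous one with EEEWW appended.
From AAAEEEWWEEEWWEEEWW, 2 further steps: AAAEEEWWEEEWWEEEWW → AAAEEEWWEEEWWEEEWWEEEWW → (answer).

AAAEEEWWEEEWWEEEWWEEEWWEEEWW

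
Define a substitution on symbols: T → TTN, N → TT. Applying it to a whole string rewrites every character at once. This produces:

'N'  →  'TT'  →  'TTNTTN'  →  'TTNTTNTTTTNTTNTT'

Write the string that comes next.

Rewriting the 16 symbols of TTNTTNTTTTNTTNTT one by one yields TTN TTN TT TTN TTN TT TTN TTN TTN TTN TT TTN TTN TT TTN TTN; concatenated:

TTNTTNTTTTNTTNTTTTNTTNTTNTTNTTTTNTTNTTTTNTTN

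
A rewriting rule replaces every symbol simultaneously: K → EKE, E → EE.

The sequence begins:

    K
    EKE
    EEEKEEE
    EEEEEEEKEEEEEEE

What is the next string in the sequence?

Rewriting the 15 symbols of EEEEEEEKEEEEEEE one by one yields EE EE EE EE EE EE EE EKE EE EE EE EE EE EE EE; concatenated:

EEEEEEEEEEEEEEEKEEEEEEEEEEEEEEE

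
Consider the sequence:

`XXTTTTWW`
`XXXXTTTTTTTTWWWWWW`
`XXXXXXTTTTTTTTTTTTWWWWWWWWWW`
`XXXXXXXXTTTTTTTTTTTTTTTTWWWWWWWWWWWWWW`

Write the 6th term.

XXXXXXXXXXXXTTTTTTTTTTTTTTTTTTTTTTTTWWWWWWWWWWWWWWWWWWWWWW

Reading off run lengths: X runs 2, 4, 6, 8; T runs 4, 8, 12, 16; W runs 2, 6, 10, 14 — each is linear in n (n = 1, 2, …).
Setting n = 6 gives 12, 24, 22 characters in each block.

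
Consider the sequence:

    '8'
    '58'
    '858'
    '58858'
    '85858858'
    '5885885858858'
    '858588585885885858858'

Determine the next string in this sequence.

From term 3 onward, concatenate the second-to-last term with the last: 8·58 = 858, 58·858 = 58858, …
So term 8 is 5885885858858·858588585885885858858.

5885885858858858588585885885858858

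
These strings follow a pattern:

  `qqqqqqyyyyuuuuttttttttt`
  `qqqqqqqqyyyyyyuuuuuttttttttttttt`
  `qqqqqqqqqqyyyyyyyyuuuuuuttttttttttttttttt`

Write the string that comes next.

The n-th term is 2n+2 q's then 2n y's then n+2 u's then 4n+1 t's, where the shown terms are n = 2, 3, 4.
For the next term, n = 5, so the run lengths are 12, 10, 7, 21.

qqqqqqqqqqqqyyyyyyyyyyuuuuuuuttttttttttttttttttttt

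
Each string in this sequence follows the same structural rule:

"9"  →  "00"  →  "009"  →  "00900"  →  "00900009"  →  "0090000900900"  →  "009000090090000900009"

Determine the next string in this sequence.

Each term (from the third on) is the previous term followed by the one before it: term 3 = 00·9 = 009.
So term 8 is 009000090090000900009·0090000900900.

0090000900900009000090090000900900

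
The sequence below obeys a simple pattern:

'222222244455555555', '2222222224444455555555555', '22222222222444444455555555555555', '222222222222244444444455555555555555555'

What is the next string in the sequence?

Reading off run lengths: 2 runs 7, 9, 11, 13; 4 runs 3, 5, 7, 9; 5 runs 8, 11, 14, 17 — each is linear in n, where the shown terms are n = 2, 3, 4, 5.
Setting n = 6 gives 15, 11, 20 characters in each block.

2222222222222224444444444455555555555555555555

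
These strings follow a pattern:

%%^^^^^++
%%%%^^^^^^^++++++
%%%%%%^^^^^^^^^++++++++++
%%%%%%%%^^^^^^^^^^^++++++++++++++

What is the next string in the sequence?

%%%%%%%%%%^^^^^^^^^^^^^++++++++++++++++++

Each string has the form %^{2n} ^^{2n+3} +^{4n-2} (n = 1, 2, …).
For the next term, n = 5, so the run lengths are 10, 13, 18.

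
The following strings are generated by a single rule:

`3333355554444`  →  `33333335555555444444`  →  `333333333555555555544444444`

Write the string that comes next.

The n-th term is 2n+1 3's then 3n-2 5's then 2n 4's, where the shown terms are n = 2, 3, 4.
Setting n = 5 gives 11, 13, 10 characters in each block.

3333333333355555555555554444444444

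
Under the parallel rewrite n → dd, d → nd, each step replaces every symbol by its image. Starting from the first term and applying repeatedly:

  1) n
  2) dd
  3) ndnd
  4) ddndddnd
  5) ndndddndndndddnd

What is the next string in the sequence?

ddndddndndndddndddndddndndndddnd

Applying the rule to each of the 16 symbols of ndndddndndndddnd gives the pieces dd nd dd nd nd nd dd nd dd nd dd nd nd nd dd nd, which concatenate to the answer.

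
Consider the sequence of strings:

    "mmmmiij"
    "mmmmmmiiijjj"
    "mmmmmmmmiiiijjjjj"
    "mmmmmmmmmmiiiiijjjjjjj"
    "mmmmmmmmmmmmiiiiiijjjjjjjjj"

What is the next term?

Each string has the form m^{2n+2} i^{n+1} j^{2n-1} (n = 1, 2, …).
At n = 6 the blocks have lengths 14, 7, 11.

mmmmmmmmmmmmmmiiiiiiijjjjjjjjjjj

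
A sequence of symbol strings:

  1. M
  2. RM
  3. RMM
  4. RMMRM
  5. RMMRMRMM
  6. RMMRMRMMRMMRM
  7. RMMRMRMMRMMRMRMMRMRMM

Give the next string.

RMMRMRMMRMMRMRMMRMRMMRMMRMRMMRMMRM

Each term (from the third on) is the previous term followed by the one before it: term 3 = RM·M = RMM.
The next term joins RMMRMRMMRMMRMRMMRMRMM and RMMRMRMMRMMRM.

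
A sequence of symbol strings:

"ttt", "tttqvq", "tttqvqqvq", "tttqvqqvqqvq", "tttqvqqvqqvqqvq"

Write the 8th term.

Each term is the previous one with qvq appended.
From tttqvqqvqqvqqvq, 3 further steps: tttqvqqvqqvqqvq → tttqvqqvqqvqqvqqvq → tttqvqqvqqvqqvqqvqqvq → (answer).

tttqvqqvqqvqqvqqvqqvqqvq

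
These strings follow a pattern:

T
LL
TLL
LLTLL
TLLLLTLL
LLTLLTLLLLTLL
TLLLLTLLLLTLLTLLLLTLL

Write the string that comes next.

From term 3 onward, concatenate the second-to-last term with the last: T·LL = TLL, LL·TLL = LLTLL, …
The next term joins LLTLLTLLLLTLL and TLLLLTLLLLTLLTLLLLTLL.

LLTLLTLLLLTLLTLLLLTLLLLTLLTLLLLTLL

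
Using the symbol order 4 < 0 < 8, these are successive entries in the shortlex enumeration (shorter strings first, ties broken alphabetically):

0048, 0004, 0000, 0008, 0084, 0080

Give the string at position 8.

Advancing 2 positions from 0080 through 0080 → 0088 reaches term 8.

0844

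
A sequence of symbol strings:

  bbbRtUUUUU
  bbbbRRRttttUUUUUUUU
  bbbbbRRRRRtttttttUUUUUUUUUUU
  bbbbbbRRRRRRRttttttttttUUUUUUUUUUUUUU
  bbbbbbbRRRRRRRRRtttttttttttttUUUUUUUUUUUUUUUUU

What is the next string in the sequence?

bbbbbbbbRRRRRRRRRRRttttttttttttttttUUUUUUUUUUUUUUUUUUUU

The n-th term is n+2 b's then 2n-1 R's then 3n-2 t's then 3n+2 U's (n = 1, 2, …).
For the next term, n = 6, so the run lengths are 8, 11, 16, 20.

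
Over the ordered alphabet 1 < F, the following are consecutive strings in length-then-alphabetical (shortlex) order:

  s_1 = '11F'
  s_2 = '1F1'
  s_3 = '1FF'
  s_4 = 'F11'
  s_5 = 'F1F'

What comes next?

Find the rightmost character of F1F below F, bump it to the next letter, and reset everything to its right to 1.

FF1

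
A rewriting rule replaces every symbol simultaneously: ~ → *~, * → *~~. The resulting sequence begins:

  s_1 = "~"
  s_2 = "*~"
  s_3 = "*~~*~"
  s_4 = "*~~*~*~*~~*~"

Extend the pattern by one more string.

Apply φ to *~~*~*~*~~*~ symbol by symbol: *→*~~, ~→*~, ~→*~, *→*~~, ~→*~, *→*~~, ~→*~, *→*~~, ~→*~, ~→*~, *→*~~, ~→*~; joined: *~~ *~ *~ *~~ *~ *~~ *~ *~~ *~ *~ *~~ *~.

*~~*~*~*~~*~*~~*~*~~*~*~*~~*~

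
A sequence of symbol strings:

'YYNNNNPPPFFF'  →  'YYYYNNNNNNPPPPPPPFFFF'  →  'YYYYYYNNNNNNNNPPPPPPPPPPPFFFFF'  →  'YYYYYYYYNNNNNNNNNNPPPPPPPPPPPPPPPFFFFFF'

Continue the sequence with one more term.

Reading off run lengths: Y runs 2, 4, 6, 8; N runs 4, 6, 8, 10; P runs 3, 7, 11, 15; F runs 3, 4, 5, 6 — each is linear in n (n = 1, 2, …).
At n = 5 the blocks have lengths 10, 12, 19, 7.

YYYYYYYYYYNNNNNNNNNNNNPPPPPPPPPPPPPPPPPPPFFFFFFF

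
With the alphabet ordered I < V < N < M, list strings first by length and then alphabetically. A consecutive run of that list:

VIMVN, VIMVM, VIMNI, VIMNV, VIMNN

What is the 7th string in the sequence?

VIMMI

Advancing 2 positions from VIMNN through VIMNN → VIMNM reaches term 7.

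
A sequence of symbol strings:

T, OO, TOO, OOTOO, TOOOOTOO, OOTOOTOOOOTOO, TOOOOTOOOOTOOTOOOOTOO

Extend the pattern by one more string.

OOTOOTOOOOTOOTOOOOTOOOOTOOTOOOOTOO

Each term (from the third on) is the two preceding terms concatenated in order: term 3 = T·OO = TOO.
Continuing: OOTOOTOOOOTOO · TOOOOTOOOOTOOTOOOOTOO gives term 8.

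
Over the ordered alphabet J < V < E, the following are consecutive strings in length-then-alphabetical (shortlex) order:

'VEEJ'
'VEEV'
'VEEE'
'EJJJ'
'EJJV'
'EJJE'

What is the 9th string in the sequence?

EJVE

Continuing the enumeration 3 steps past EJJE: EJJE → EJVJ → EJVV → (answer).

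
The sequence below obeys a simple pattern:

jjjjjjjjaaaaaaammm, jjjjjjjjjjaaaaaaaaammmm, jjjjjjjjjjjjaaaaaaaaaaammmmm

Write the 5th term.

jjjjjjjjjjjjjjjjaaaaaaaaaaaaaaammmmmmm

Reading off run lengths: j runs 8, 10, 12; a runs 7, 9, 11; m runs 3, 4, 5 — each is linear in n, where the shown terms are n = 3, 4, 5.
For term 5, n = 7, so the run lengths are 16, 15, 7.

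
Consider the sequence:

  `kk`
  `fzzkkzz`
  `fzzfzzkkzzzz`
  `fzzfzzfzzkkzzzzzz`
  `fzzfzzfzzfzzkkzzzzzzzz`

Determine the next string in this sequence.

fzzfzzfzzfzzfzzkkzzzzzzzzzz

Each term wraps the previous one in fzz on the left and zz on the right.
So the next term is fzz·fzzfzzfzzfzzkkzzzzzzzz·zz.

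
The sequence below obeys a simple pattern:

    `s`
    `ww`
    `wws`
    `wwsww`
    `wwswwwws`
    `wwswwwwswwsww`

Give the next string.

From term 3 onward, concatenate the last term with the second-to-last: ww·s = wws, wws·ww = wwsww, …
So term 7 is wwswwwwswwsww·wwswwwws.

wwswwwwswwswwwwswwwws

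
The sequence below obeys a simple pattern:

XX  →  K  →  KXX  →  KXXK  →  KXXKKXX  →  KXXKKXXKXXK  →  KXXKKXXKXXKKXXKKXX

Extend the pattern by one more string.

KXXKKXXKXXKKXXKKXXKXXKKXXKXXK

Each term (from the third on) is the previous term followed by the one before it: term 3 = K·XX = KXX.
The next term joins KXXKKXXKXXKKXXKKXX and KXXKKXXKXXK.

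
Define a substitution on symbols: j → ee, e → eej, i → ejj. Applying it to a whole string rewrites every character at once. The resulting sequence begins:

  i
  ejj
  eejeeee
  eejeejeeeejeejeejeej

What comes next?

Replace each of the 20 characters of eejeejeeeejeejeejeej in place — eej eej ee eej eej ee eej eej eej eej ee eej eej ee eej eej ee eej eej ee — and concatenate.

eejeejeeeejeejeeeejeejeejeejeeeejeejeeeejeejeeeejeejee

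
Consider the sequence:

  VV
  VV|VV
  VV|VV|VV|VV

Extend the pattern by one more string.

Each string is two copies of the previous one joined by '|'.
One more doubling of VV|VV|VV|VV gives the answer.

VV|VV|VV|VV|VV|VV|VV|VV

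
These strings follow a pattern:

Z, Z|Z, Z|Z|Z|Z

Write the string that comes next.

Each string is two copies of the previous one joined by '|'.
One more doubling of Z|Z|Z|Z gives the answer.

Z|Z|Z|Z|Z|Z|Z|Z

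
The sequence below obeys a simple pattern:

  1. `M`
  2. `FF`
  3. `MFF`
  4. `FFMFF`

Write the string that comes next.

MFFFFMFF

From term 3 onward, concatenate the second-to-last term with the last: M·FF = MFF, FF·MFF = FFMFF, …
Continuing: MFF · FFMFF gives term 5.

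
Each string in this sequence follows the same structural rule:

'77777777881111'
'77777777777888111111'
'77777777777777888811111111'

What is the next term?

77777777777777777888881111111111

Reading off run lengths: 7 runs 8, 11, 14; 8 runs 2, 3, 4; 1 runs 4, 6, 8 — each is linear in n, where the shown terms are n = 2, 3, 4.
For the next term, n = 5, so the run lengths are 17, 5, 10.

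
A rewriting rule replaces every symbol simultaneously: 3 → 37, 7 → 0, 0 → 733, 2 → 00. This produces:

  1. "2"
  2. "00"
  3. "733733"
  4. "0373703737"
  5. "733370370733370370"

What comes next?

0373737073337073303737370733370733

Replace each of the 18 characters of 733370370733370370 in place — 0 37 37 37 0 733 37 0 733 0 37 37 37 0 733 37 0 733 — and concatenate.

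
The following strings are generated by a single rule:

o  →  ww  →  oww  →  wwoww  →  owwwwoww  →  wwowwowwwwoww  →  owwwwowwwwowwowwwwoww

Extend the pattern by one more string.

wwowwowwwwowwowwwwowwwwowwowwwwoww

This is a Fibonacci-style word recurrence s(k) = s(k−2)·s(k−1): e.g. o·ww = oww.
The next term joins wwowwowwwwoww and owwwwowwwwowwowwwwoww.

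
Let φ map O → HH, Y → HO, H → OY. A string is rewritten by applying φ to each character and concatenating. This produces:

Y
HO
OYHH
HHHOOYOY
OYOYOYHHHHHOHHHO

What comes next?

φ(OYOYOYHHHHHOHHHO) expands symbol-by-symbol to HH HO HH HO HH HO OY OY OY OY OY HH OY OY OY HH; joining the 16 pieces gives the next term.

HHHOHHHOHHHOOYOYOYOYOYHHOYOYOYHH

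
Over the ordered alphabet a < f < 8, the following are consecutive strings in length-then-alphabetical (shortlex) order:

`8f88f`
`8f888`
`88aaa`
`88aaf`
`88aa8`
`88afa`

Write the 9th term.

Continuing the enumeration 3 steps past 88afa: 88afa → 88aff → 88af8 → (answer).

88a8a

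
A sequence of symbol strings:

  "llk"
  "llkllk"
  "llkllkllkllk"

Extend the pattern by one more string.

llkllkllkllkllkllkllkllk

s(k+1) = s(k)·s(k) — each term doubles the last.
So the next term is two copies of llkllkllkllk.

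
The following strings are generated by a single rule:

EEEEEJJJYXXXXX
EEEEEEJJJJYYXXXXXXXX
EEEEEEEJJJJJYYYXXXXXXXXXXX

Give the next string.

Reading off run lengths: E runs 5, 6, 7; J runs 3, 4, 5; Y runs 1, 2, 3; X runs 5, 8, 11 — each is linear in n, where the shown terms are n = 2, 3, 4.
Setting n = 5 gives 8, 6, 4, 14 characters in each block.

EEEEEEEEJJJJJJYYYYXXXXXXXXXXXXXX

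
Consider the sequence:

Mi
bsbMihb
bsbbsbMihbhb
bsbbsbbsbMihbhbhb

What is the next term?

Each term wraps the previous one in bsb on the left and hb on the right.
Applying this once more to bsbbsbbsbMihbhbhb:

bsbbsbbsbbsbMihbhbhbhb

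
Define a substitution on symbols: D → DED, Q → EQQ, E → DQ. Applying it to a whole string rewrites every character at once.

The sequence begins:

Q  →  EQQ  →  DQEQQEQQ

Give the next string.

Rewriting each symbol of DQEQQEQQ: D→DED, Q→EQQ, E→DQ, Q→EQQ, Q→EQQ, E→DQ, Q→EQQ, Q→EQQ, which concatenates to DED EQQ DQ EQQ EQQ DQ EQQ EQQ.

DEDEQQDQEQQEQQDQEQQEQQ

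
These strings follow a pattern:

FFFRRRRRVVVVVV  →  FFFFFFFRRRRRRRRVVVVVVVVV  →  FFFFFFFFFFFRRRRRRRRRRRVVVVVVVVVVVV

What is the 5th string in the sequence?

Each string has the form F^{4n-1} R^{3n+2} V^{3n+3} (n = 1, 2, …).
Setting n = 5 gives 19, 17, 18 characters in each block.

FFFFFFFFFFFFFFFFFFFRRRRRRRRRRRRRRRRRVVVVVVVVVVVVVVVVVV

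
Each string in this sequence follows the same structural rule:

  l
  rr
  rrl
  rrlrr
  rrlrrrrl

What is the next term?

rrlrrrrlrrlrr

Each term (from the third on) is the previous term followed by the one before it: term 3 = rr·l = rrl.
The next term joins rrlrrrrl and rrlrr.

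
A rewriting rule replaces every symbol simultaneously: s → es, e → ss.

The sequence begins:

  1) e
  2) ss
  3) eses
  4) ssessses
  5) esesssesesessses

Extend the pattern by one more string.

ssesssesesesssesssesssesesessses

φ(esesssesesessses) expands symbol-by-symbol to ss es ss es es es ss es ss es ss es es es ss es; joining the 16 pieces gives the next term.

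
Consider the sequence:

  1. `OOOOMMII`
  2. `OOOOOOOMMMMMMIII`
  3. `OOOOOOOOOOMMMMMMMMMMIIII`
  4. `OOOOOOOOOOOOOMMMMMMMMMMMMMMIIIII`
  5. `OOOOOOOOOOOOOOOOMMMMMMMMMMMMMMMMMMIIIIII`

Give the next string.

Term n consists of 3n+1 O's, followed by 4n-2 M's, followed by n+1 I's (n = 1, 2, …).
Setting n = 6 gives 19, 22, 7 characters in each block.

OOOOOOOOOOOOOOOOOOOMMMMMMMMMMMMMMMMMMMMMMIIIIIII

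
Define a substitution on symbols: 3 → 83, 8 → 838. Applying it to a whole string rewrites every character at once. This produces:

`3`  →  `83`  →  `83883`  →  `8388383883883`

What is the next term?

8388383883883838838388388383883883

Applying the rule to each of the 13 symbols of 8388383883883 gives the pieces 838 83 838 838 83 838 83 838 838 83 838 838 83, which concatenate to the answer.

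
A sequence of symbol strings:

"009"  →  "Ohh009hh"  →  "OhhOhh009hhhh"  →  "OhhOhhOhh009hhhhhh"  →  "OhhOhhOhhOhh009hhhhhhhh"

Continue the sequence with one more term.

s(k+1) = Ohh·s(k)·hh, so each term gains Ohh as a prefix and hh as a suffix.
Applying this once more to OhhOhhOhhOhh009hhhhhhhh:

OhhOhhOhhOhhOhh009hhhhhhhhhh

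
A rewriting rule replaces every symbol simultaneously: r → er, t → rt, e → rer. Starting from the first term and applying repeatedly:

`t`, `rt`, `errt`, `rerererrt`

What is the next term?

Rewriting each symbol of rerererrt: r→er, e→rer, r→er, e→rer, r→er, e→rer, r→er, r→er, t→rt, which concatenates to er rer er rer er rer er er rt.

errererrererrerererrt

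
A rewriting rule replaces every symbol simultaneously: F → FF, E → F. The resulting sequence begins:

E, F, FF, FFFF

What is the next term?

Expanding FFFF: F→FF, F→FF, F→FF, F→FF. Concatenated: FF FF FF FF.

FFFFFFFF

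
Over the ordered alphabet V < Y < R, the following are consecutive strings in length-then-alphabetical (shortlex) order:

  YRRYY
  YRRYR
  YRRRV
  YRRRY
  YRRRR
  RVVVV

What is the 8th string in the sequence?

RVVVR

Advancing 2 positions from RVVVV through RVVVV → RVVVY reaches term 8.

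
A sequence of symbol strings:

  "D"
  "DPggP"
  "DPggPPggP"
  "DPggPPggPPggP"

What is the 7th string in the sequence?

DPggPPggPPggPPggPPggPPggP

Each term is the previous one with PggP appended.
From DPggPPggPPggP, 3 further steps: DPggPPggPPggP → DPggPPggPPggPPggP → DPggPPggPPggPPggPPggP → (answer).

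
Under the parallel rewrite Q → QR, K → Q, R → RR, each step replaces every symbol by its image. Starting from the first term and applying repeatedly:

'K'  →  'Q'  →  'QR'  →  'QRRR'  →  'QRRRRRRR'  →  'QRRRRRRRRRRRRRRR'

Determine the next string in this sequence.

φ(QRRRRRRRRRRRRRRR) expands symbol-by-symbol to QR RR RR RR RR RR RR RR RR RR RR RR RR RR RR RR; joining the 16 pieces gives the next term.

QRRRRRRRRRRRRRRRRRRRRRRRRRRRRRRR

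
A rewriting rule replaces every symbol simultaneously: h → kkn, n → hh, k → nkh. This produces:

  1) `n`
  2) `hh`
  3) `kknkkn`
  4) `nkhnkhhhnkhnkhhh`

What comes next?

hhnkhkknhhnkhkknkknkknhhnkhkknhhnkhkknkknkkn

φ(nkhnkhhhnkhnkhhh) expands symbol-by-symbol to hh nkh kkn hh nkh kkn kkn kkn hh nkh kkn hh nkh kkn kkn kkn; joining the 16 pieces gives the next term.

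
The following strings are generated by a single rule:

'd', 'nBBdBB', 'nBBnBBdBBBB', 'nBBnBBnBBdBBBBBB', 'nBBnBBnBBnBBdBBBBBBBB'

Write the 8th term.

Every step adds nBB to the front and BB to the end of the previous string.
From nBBnBBnBBnBBdBBBBBBBB, 3 further steps: nBBnBBnBBnBBdBBBBBBBB → nBBnBBnBBnBBnBBdBBBBBBBBBB → nBBnBBnBBnBBnBBnBBdBBBBBBBBBBBB → (answer).

nBBnBBnBBnBBnBBnBBnBBdBBBBBBBBBBBBBB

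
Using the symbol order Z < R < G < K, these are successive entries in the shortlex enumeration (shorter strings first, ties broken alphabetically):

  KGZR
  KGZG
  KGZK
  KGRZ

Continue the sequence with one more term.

KGRR

The successor of KGRZ increments the rightmost position that isn't already K and resets every position after it to Z.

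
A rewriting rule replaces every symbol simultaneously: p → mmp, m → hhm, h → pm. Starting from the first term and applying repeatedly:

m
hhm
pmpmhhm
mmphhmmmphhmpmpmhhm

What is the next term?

hhmhhmmmppmpmhhmhhmhhmmmppmpmhhmmmphhmmmphhmpmpmhhm

Applying the rule to each of the 19 symbols of mmphhmmmphhmpmpmhhm gives the pieces hhm hhm mmp pm pm hhm hhm hhm mmp pm pm hhm mmp hhm mmp hhm pm pm hhm, which concatenate to the answer.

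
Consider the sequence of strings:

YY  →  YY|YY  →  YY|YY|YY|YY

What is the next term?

Every step duplicates the string with '|' between the halves.
So the next term is two copies of YY|YY|YY|YY with '|' between the halves.

YY|YY|YY|YY|YY|YY|YY|YY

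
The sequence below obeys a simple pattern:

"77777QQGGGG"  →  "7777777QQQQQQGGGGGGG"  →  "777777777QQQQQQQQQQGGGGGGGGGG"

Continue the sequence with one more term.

Term n consists of 2n+3 7's, followed by 4n-2 Q's, followed by 3n+1 G's (n = 1, 2, …).
Setting n = 4 gives 11, 14, 13 characters in each block.

77777777777QQQQQQQQQQQQQQGGGGGGGGGGGGG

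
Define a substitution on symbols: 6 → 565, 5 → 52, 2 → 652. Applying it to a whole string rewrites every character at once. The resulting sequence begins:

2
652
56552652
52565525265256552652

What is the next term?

52652525655252652526525655265252565525265256552652

Applying the rule to each of the 20 symbols of 52565525265256552652 gives the pieces 52 652 52 565 52 52 652 52 652 565 52 652 52 565 52 52 652 565 52 652, which concatenate to the answer.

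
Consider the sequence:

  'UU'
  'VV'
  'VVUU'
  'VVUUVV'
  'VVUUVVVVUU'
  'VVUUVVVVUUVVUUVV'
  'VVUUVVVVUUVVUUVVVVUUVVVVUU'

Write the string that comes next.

Each term (from the third on) is the previous term followed by the one before it: term 3 = VV·UU = VVUU.
Continuing: VVUUVVVVUUVVUUVVVVUUVVVVUU · VVUUVVVVUUVVUUVV gives term 8.

VVUUVVVVUUVVUUVVVVUUVVVVUUVVUUVVVVUUVVUUVV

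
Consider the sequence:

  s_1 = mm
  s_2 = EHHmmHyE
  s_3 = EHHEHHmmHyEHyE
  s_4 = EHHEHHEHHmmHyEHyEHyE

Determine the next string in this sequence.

Every step adds EHH to the front and HyE to the end of the previous string.
Applying this once more to EHHEHHEHHmmHyEHyEHyE:

EHHEHHEHHEHHmmHyEHyEHyEHyE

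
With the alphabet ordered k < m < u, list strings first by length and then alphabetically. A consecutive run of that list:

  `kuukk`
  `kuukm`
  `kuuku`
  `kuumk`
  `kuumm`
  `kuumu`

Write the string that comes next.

kuuuk

Treat kuumu as a base-3 numeral over the given alphabet and add one, carrying through any trailing u's.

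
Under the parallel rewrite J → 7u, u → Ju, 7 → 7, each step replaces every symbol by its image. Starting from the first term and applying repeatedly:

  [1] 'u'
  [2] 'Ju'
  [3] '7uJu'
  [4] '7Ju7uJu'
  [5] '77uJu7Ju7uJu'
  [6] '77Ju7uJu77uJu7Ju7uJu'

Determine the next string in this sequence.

Replace each of the 20 characters of 77Ju7uJu77uJu7Ju7uJu in place — 7 7 7u Ju 7 Ju 7u Ju 7 7 Ju 7u Ju 7 7u Ju 7 Ju 7u Ju — and concatenate.

777uJu7Ju7uJu77Ju7uJu77uJu7Ju7uJu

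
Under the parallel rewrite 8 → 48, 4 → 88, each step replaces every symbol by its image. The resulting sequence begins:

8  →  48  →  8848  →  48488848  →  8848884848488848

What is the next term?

48488848484888488848884848488848

Applying the rule to each of the 16 symbols of 8848884848488848 gives the pieces 48 48 88 48 48 48 88 48 88 48 88 48 48 48 88 48, which concatenate to the answer.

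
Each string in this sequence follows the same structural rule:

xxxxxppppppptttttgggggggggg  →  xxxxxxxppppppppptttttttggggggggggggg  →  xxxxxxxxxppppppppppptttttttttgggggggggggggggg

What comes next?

Each string has the form x^{2n-1} p^{2n+1} t^{2n-1} g^{3n+1}, where the shown terms are n = 3, 4, 5.
For the next term, n = 6, so the run lengths are 11, 13, 11, 19.

xxxxxxxxxxxppppppppppppptttttttttttggggggggggggggggggg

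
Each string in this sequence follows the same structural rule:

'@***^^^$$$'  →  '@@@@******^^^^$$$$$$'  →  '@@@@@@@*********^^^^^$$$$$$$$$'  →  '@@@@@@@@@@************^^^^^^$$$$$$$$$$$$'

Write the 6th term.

@@@@@@@@@@@@@@@@******************^^^^^^^^$$$$$$$$$$$$$$$$$$

Term n consists of 3n-2 @'s, followed by 3n *'s, followed by n+2 ^'s, followed by 3n $'s (n = 1, 2, …).
For term 6, n = 6, so the run lengths are 16, 18, 8, 18.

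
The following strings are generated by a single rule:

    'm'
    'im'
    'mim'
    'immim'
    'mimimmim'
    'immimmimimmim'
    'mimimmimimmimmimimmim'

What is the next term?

From term 3 onward, concatenate the second-to-last term with the last: m·im = mim, im·mim = immim, …
The next term joins immimmimimmim and mimimmimimmimmimimmim.

immimmimimmimmimimmimimmimmimimmim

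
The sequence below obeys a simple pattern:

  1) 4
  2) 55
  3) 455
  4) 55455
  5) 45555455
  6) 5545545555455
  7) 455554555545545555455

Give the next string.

This is a Fibonacci-style word recurrence s(k) = s(k−2)·s(k−1): e.g. 4·55 = 455.
Continuing: 5545545555455 · 455554555545545555455 gives term 8.

5545545555455455554555545545555455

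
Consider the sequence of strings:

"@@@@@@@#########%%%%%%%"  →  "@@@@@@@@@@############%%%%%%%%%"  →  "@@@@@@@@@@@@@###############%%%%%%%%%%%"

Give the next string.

@@@@@@@@@@@@@@@@##################%%%%%%%%%%%%%

Term n consists of 3n+1 @'s, followed by 3n+3 #'s, followed by 2n+3 %'s, where the shown terms are n = 2, 3, 4.
For the next term, n = 5, so the run lengths are 16, 18, 13.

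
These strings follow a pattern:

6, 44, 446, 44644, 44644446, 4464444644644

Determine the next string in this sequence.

From term 3 onward, concatenate the last term with the second-to-last: 44·6 = 446, 446·44 = 44644, …
Continuing: 4464444644644 · 44644446 gives term 7.

446444464464444644446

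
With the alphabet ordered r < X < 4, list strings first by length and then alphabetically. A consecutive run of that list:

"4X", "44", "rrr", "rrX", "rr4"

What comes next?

rXr

The successor of rr4 increments the rightmost position that isn't already 4 and resets every position after it to r.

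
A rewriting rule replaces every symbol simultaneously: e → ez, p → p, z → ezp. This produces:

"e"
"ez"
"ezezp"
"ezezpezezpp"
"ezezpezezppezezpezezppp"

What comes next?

ezezpezezppezezpezezpppezezpezezppezezpezezpppp

Applying the rule to each of the 23 symbols of ezezpezezppezezpezezppp gives the pieces ez ezp ez ezp p ez ezp ez ezp p p ez ezp ez ezp p ez ezp ez ezp p p p, which concatenate to the answer.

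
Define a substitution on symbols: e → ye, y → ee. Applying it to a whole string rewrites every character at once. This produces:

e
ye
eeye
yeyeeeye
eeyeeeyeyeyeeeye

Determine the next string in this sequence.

φ(eeyeeeyeyeyeeeye) expands symbol-by-symbol to ye ye ee ye ye ye ee ye ee ye ee ye ye ye ee ye; joining the 16 pieces gives the next term.

yeyeeeyeyeyeeeyeeeyeeeyeyeyeeeye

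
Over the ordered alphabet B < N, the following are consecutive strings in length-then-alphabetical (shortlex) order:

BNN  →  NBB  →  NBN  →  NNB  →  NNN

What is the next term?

After NNN the length-3 strings are exhausted; the first length-4 string is 4 copies of B.

BBBB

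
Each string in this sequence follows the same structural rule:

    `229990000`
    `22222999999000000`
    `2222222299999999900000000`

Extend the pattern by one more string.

222222222229999999999990000000000

The n-th term is 3n-1 2's then 3n 9's then 2n+2 0's (n = 1, 2, …).
For the next term, n = 4, so the run lengths are 11, 12, 10.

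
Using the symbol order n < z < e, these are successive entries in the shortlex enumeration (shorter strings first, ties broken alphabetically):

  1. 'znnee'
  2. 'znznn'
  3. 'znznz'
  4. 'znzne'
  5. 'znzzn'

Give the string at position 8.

znzen

Continuing the enumeration 3 steps past znzzn: znzzn → znzzz → znzze → (answer).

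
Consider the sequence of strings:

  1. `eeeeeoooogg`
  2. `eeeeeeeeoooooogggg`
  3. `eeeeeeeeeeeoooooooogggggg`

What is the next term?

eeeeeeeeeeeeeeoooooooooogggggggg

The n-th term is 3n-1 e's then 2n o's then 2n-2 g's, where the shown terms are n = 2, 3, 4.
At n = 5 the blocks have lengths 14, 10, 8.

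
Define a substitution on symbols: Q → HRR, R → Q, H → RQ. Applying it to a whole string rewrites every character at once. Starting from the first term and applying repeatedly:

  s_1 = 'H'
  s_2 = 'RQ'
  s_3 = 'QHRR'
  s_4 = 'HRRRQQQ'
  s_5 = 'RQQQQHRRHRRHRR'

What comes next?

Rewriting the 14 symbols of RQQQQHRRHRRHRR one by one yields Q HRR HRR HRR HRR RQ Q Q RQ Q Q RQ Q Q; concatenated:

QHRRHRRHRRHRRRQQQRQQQRQQQ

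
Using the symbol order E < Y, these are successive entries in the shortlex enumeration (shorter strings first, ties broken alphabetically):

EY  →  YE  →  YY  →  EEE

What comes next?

The successor of EEE increments the rightmost position that isn't already Y and resets every position after it to E.

EEY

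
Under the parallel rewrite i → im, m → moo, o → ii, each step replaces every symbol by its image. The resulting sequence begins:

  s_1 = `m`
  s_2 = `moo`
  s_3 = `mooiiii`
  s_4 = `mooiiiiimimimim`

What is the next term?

mooiiiiimimimimimmooimmooimmooimmoo

φ(mooiiiiimimimim) expands symbol-by-symbol to moo ii ii im im im im im moo im moo im moo im moo; joining the 15 pieces gives the next term.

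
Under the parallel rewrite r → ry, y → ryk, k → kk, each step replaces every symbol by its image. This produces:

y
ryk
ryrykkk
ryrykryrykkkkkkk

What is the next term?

Replace each of the 16 characters of ryrykryrykkkkkkk in place — ry ryk ry ryk kk ry ryk ry ryk kk kk kk kk kk kk kk — and concatenate.

ryrykryrykkkryrykryrykkkkkkkkkkkkkkk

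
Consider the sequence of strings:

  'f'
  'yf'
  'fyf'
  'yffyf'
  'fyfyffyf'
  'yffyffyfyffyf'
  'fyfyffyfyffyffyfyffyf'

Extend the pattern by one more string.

From term 3 onward, concatenate the second-to-last term with the last: f·yf = fyf, yf·fyf = yffyf, …
Continuing: yffyffyfyffyf · fyfyffyfyffyffyfyffyf gives term 8.

yffyffyfyffyffyfyffyfyffyffyfyffyf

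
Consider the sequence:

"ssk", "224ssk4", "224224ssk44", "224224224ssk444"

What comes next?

Every step adds 224 to the front and 4 to the end of the previous string.
One more step from 224224224ssk444 gives the answer.

224224224224ssk4444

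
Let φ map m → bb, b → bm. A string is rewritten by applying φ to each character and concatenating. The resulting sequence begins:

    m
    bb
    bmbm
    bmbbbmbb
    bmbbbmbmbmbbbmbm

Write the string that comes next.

Applying the rule to each of the 16 symbols of bmbbbmbmbmbbbmbm gives the pieces bm bb bm bm bm bb bm bb bm bb bm bm bm bb bm bb, which concatenate to the answer.

bmbbbmbmbmbbbmbbbmbbbmbmbmbbbmbb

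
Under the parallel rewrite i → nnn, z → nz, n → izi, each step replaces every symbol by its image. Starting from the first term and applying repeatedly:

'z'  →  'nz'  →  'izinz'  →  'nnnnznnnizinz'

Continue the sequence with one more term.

Rewriting the 13 symbols of nnnnznnnizinz one by one yields izi izi izi izi nz izi izi izi nnn nz nnn izi nz; concatenated:

iziiziiziizinziziiziizinnnnznnnizinz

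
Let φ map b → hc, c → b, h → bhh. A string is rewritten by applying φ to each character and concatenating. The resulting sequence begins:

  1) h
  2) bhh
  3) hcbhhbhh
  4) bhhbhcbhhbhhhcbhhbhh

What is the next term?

Rewriting the 20 symbols of bhhbhcbhhbhhhcbhhbhh one by one yields hc bhh bhh hc bhh b hc bhh bhh hc bhh bhh bhh b hc bhh bhh hc bhh bhh; concatenated:

hcbhhbhhhcbhhbhcbhhbhhhcbhhbhhbhhbhcbhhbhhhcbhhbhh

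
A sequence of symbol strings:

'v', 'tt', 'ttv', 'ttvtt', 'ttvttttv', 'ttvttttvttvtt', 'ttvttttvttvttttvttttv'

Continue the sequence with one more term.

ttvttttvttvttttvttttvttvttttvttvtt

Each term (from the third on) is the previous term followed by the one before it: term 3 = tt·v = ttv.
The next term joins ttvttttvttvttttvttttv and ttvttttvttvtt.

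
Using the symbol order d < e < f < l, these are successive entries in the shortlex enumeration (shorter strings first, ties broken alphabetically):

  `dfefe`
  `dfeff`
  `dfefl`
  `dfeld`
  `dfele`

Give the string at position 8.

dffdd

Advancing 3 positions from dfele through dfele → dfelf → dfell reaches term 8.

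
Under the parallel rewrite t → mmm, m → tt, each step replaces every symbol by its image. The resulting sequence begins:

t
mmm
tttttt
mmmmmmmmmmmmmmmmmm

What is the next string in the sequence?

Applying the rule to each of the 18 symbols of mmmmmmmmmmmmmmmmmm gives the pieces tt tt tt tt tt tt tt tt tt tt tt tt tt tt tt tt tt tt, which concatenate to the answer.

tttttttttttttttttttttttttttttttttttt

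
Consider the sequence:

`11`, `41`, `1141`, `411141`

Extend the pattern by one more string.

From term 3 onward, concatenate the second-to-last term with the last: 11·41 = 1141, 41·1141 = 411141, …
So term 5 is 1141·411141.

1141411141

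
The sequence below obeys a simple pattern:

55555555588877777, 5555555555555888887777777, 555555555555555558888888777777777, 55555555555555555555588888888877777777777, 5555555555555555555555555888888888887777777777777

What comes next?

Each string has the form 5^{4n+1} 8^{2n-1} 7^{2n+1}, where the shown terms are n = 2, 3, 4, 5, 6.
Setting n = 7 gives 29, 13, 15 characters in each block.

555555555555555555555555555558888888888888777777777777777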